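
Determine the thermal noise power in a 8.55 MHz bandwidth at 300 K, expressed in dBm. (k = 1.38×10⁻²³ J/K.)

P_n = kTB = 1.38×10⁻²³ × 300 × 8.55×10⁶ = 3.54×10⁻¹⁴ W
In dBm: 10 log₁₀(3.54×10⁻¹⁴ / 10⁻³) = −104.5 dBm

−104.5 dBm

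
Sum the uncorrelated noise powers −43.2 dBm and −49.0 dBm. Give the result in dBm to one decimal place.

−42.2 dBm

Convert to linear, add, convert back:
P₁ = 4.79×10⁻⁸ W, P₂ = 1.26×10⁻⁸ W
P_tot = 6.05×10⁻⁸ W → 10 log₁₀(P_tot / 10⁻³) = −42.2 dBm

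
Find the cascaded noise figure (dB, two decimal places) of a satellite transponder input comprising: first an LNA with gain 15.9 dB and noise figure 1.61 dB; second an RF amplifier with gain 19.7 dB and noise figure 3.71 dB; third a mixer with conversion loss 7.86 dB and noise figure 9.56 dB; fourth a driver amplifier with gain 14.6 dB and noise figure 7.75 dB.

Convert to linear (a loss of L dB is a gain of −L dB): F_i = 10^(NF_i/10), G_i = 10^(G_i,dB/10)
  Stage 1: F_1 = 10^(1.61/10) = 1.449, G_1 = 10^(15.9/10) = 38.90
  Stage 2: F_2 = 10^(3.71/10) = 2.350, G_2 = 10^(19.7/10) = 93.33
  Stage 3: F_3 = 10^(9.56/10) = 9.036, G_3 = 10^(−7.86/10) = 0.1637
  Stage 4: F_4 = 10^(7.75/10) = 5.957, G_4 = 10^(14.6/10) = 28.84
Friis cascade:
  F = 1.449 + (2.350 − 1)/38.90 + (9.036 − 1)/3631 + (5.957 − 1)/594.3 = 1.494
NF = 10 log₁₀(1.494) = 1.74 dB

1.74 dB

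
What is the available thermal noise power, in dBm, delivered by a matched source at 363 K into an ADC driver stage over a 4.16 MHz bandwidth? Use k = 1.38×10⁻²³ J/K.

−106.8 dBm

P_n = kTB = 1.38×10⁻²³ × 363 × 4.16×10⁶ = 2.08×10⁻¹⁴ W
In dBm: 10 log₁₀(2.08×10⁻¹⁴ / 10⁻³) = −106.8 dBm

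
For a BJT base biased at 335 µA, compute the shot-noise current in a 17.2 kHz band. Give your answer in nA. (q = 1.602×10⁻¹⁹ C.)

I_n = √(2qI·B)
2qI·B = 2 × 1.602×10⁻¹⁹ × 3.35×10⁻⁴ × 1.72×10⁴ = 1.85×10⁻¹⁸ A²
I_n = √(1.85×10⁻¹⁸) = 1.36×10⁻⁹ A = 1.36 nA

1.36 nA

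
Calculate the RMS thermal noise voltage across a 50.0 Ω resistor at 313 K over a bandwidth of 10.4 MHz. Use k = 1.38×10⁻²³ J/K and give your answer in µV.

V_n = √(4kTRB)
4kTRB = 4 × 1.38×10⁻²³ × 313 × 5.00×10¹ × 1.04×10⁷ = 8.98×10⁻¹² V²
V_n = √(8.98×10⁻¹²) = 3.00×10⁻⁶ V = 3.00 µV

3.00 µV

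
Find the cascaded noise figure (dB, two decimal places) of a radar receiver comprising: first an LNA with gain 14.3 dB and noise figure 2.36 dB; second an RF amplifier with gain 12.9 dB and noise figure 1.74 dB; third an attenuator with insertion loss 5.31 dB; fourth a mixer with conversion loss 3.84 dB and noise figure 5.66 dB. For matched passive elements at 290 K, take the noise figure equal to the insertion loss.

Convert to linear (a loss of L dB is a gain of −L dB): F_i = 10^(NF_i/10), G_i = 10^(G_i,dB/10)
  Stage 1: F_1 = 10^(2.36/10) = 1.722, G_1 = 10^(14.3/10) = 26.92
  Stage 2: F_2 = 10^(1.74/10) = 1.493, G_2 = 10^(12.9/10) = 19.50
  Stage 3: F_3 = 10^(5.31/10) = 3.396, G_3 = 10^(−5.31/10) = 0.2944
  Stage 4: F_4 = 10^(5.66/10) = 3.681, G_4 = 10^(−3.84/10) = 0.4130
Friis cascade:
  F = 1.722 + (1.493 − 1)/26.92 + (3.396 − 1)/524.8 + (3.681 − 1)/154.5 = 1.762
NF = 10 log₁₀(1.762) = 2.46 dB

2.46 dB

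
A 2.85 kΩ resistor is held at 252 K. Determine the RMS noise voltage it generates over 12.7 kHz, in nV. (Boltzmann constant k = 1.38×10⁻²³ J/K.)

710 nV

V_n = √(4kTRB)
4kTRB = 4 × 1.38×10⁻²³ × 252 × 2.85×10³ × 1.27×10⁴ = 5.03×10⁻¹³ V²
V_n = √(5.03×10⁻¹³) = 7.10×10⁻⁷ V = 710 nV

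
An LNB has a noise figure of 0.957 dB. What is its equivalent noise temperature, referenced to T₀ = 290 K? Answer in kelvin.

71.5 K

F = 10^(0.957/10) = 1.24652
T_e = (F − 1)·T₀ = (1.24652 − 1) × 290 = 71.5 K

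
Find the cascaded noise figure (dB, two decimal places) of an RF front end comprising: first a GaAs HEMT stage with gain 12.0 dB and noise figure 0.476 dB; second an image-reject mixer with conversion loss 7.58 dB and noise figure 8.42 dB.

1.74 dB

Convert to linear (a loss of L dB is a gain of −L dB): F_i = 10^(NF_i/10), G_i = 10^(G_i,dB/10)
  Stage 1: F_1 = 10^(0.476/10) = 1.116, G_1 = 10^(12.0/10) = 15.85
  Stage 2: F_2 = 10^(8.42/10) = 6.950, G_2 = 10^(−7.58/10) = 0.1746
Friis cascade:
  F = 1.116 + (6.950 − 1)/15.85 = 1.491
NF = 10 log₁₀(1.491) = 1.74 dB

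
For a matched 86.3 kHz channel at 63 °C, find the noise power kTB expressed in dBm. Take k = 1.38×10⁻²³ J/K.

−124.0 dBm

T = 63 °C + 273.15 = 336.15 K
P_n = kTB = 1.38×10⁻²³ × 336.15 × 8.63×10⁴ = 4.00×10⁻¹⁶ W
In dBm: 10 log₁₀(4.00×10⁻¹⁶ / 10⁻³) = −124.0 dBm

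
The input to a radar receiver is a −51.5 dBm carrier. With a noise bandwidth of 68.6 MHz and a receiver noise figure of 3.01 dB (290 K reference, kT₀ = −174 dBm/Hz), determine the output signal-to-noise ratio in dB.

Noise floor: N = −174 + 10 log₁₀(B) + NF
10 log₁₀(6.86×10⁷) = 78.36 dB
N = −174 + 78.36 + 3.01 = −92.63 dBm
SNR = P_sig − N = −51.5 − (−92.63) = 41.13 dB → 41.1 dB

41.1 dB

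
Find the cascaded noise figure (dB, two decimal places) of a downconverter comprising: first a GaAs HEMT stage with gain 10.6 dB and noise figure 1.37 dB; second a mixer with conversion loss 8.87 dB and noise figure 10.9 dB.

Convert to linear (a loss of L dB is a gain of −L dB): F_i = 10^(NF_i/10), G_i = 10^(G_i,dB/10)
  Stage 1: F_1 = 10^(1.37/10) = 1.371, G_1 = 10^(10.6/10) = 11.48
  Stage 2: F_2 = 10^(10.9/10) = 12.30, G_2 = 10^(−8.87/10) = 0.1297
Friis cascade:
  F = 1.371 + (12.30 − 1)/11.48 = 2.355
NF = 10 log₁₀(2.355) = 3.72 dB

3.72 dB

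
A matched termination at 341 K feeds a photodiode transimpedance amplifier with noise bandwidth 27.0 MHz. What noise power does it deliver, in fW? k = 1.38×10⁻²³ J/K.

127 fW

P_n = kTB = 1.38×10⁻²³ × 341 × 2.70×10⁷ = 1.27×10⁻¹³ W = 127 fW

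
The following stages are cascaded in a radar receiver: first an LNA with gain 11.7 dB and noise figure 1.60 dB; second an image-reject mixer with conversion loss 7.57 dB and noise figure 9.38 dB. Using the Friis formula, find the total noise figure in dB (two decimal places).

Convert to linear (a loss of L dB is a gain of −L dB): F_i = 10^(NF_i/10), G_i = 10^(G_i,dB/10)
  Stage 1: F_1 = 10^(1.60/10) = 1.445, G_1 = 10^(11.7/10) = 14.79
  Stage 2: F_2 = 10^(9.38/10) = 8.670, G_2 = 10^(−7.57/10) = 0.1750
Friis cascade:
  F = 1.445 + (8.670 − 1)/14.79 = 1.964
NF = 10 log₁₀(1.964) = 2.93 dB

2.93 dB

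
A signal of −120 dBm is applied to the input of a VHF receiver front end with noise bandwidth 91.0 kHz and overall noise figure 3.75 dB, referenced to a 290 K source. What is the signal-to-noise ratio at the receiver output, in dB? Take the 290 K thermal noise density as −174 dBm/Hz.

Noise floor: N = −174 + 10 log₁₀(B) + NF
10 log₁₀(9.10×10⁴) = 49.59 dB
N = −174 + 49.59 + 3.75 = −120.66 dBm
SNR = P_sig − N = −120 − (−120.66) = 0.66 dB → 0.7 dB

0.7 dB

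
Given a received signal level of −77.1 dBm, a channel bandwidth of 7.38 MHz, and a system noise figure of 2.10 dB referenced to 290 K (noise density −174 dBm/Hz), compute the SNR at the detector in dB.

Noise floor: N = −174 + 10 log₁₀(B) + NF
10 log₁₀(7.38×10⁶) = 68.68 dB
N = −174 + 68.68 + 2.10 = −103.22 dBm
SNR = P_sig − N = −77.1 − (−103.22) = 26.12 dB → 26.1 dB

26.1 dB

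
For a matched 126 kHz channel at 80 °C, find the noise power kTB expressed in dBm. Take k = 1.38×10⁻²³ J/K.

T = 80 °C + 273.15 = 353.15 K
P_n = kTB = 1.38×10⁻²³ × 353.15 × 1.26×10⁵ = 6.14×10⁻¹⁶ W
In dBm: 10 log₁₀(6.14×10⁻¹⁶ / 10⁻³) = −122.1 dBm

−122.1 dBm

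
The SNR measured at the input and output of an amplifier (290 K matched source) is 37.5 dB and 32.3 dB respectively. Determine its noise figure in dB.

NF (dB) = SNR_in(dB) − SNR_out(dB) when the source is at T₀
NF = 37.5 − 32.3 = 5.2 dB

5.2 dB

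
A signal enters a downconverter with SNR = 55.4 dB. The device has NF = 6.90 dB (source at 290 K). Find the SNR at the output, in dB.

By definition F = SNR_in/SNR_out, so in dB: SNR_out = SNR_in − NF
SNR_out = 55.4 − 6.90 = 48.50 dB

48.50 dB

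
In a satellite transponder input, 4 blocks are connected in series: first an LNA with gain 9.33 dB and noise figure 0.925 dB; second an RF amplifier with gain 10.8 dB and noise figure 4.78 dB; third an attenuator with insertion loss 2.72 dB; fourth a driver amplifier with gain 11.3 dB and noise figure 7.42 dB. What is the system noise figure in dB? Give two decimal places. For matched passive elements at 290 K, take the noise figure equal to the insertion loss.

Convert to linear (a loss of L dB is a gain of −L dB): F_i = 10^(NF_i/10), G_i = 10^(G_i,dB/10)
  Stage 1: F_1 = 10^(0.925/10) = 1.237, G_1 = 10^(9.33/10) = 8.570
  Stage 2: F_2 = 10^(4.78/10) = 3.006, G_2 = 10^(10.8/10) = 12.02
  Stage 3: F_3 = 10^(2.72/10) = 1.871, G_3 = 10^(−2.72/10) = 0.5346
  Stage 4: F_4 = 10^(7.42/10) = 5.521, G_4 = 10^(11.3/10) = 13.49
Friis cascade:
  F = 1.237 + (3.006 − 1)/8.570 + (1.871 − 1)/103.0 + (5.521 − 1)/55.08 = 1.562
NF = 10 log₁₀(1.562) = 1.94 dB

1.94 dB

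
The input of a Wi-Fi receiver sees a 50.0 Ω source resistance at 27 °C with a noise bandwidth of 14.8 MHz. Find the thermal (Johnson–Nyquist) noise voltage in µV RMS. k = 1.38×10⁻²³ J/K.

T = 27 °C + 273.15 = 300.15 K
V_n = √(4kTRB)
4kTRB = 4 × 1.38×10⁻²³ × 300.15 × 5.00×10¹ × 1.48×10⁷ = 1.23×10⁻¹¹ V²
V_n = √(1.23×10⁻¹¹) = 3.50×10⁻⁶ V = 3.50 µV

3.50 µV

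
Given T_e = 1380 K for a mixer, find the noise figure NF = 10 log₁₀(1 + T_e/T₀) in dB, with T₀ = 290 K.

F = 1 + T_e/T₀ = 1 + 1380/290 = 5.75862
NF = 10 log₁₀(5.75862) = 7.60 dB

7.60 dB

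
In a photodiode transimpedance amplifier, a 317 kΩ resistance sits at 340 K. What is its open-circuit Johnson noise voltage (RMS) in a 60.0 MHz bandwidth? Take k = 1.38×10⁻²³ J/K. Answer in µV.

V_n = √(4kTRB)
4kTRB = 4 × 1.38×10⁻²³ × 340 × 3.17×10⁵ × 6.00×10⁷ = 3.57×10⁻⁷ V²
V_n = √(3.57×10⁻⁷) = 5.97×10⁻⁴ V = 597 µV

597 µV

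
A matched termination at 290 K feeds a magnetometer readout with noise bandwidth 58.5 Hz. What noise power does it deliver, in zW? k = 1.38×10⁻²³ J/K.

P_n = kTB = 1.38×10⁻²³ × 290 × 5.85×10¹ = 2.34×10⁻¹⁹ W = 234 zW

234 zW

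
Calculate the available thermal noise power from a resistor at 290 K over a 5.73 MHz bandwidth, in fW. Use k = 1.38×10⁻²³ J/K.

22.9 fW

P_n = kTB = 1.38×10⁻²³ × 290 × 5.73×10⁶ = 2.29×10⁻¹⁴ W = 22.9 fW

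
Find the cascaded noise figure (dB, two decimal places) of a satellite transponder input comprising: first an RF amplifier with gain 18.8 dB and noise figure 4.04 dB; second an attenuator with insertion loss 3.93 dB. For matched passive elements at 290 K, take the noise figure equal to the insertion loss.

Convert to linear (a loss of L dB is a gain of −L dB): F_i = 10^(NF_i/10), G_i = 10^(G_i,dB/10)
  Stage 1: F_1 = 10^(4.04/10) = 2.535, G_1 = 10^(18.8/10) = 75.86
  Stage 2: F_2 = 10^(3.93/10) = 2.472, G_2 = 10^(−3.93/10) = 0.4046
Friis cascade:
  F = 2.535 + (2.472 − 1)/75.86 = 2.555
NF = 10 log₁₀(2.555) = 4.07 dB

4.07 dB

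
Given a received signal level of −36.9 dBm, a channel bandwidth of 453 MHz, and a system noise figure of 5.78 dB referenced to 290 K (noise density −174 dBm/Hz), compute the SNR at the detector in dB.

44.8 dB

Noise floor: N = −174 + 10 log₁₀(B) + NF
10 log₁₀(4.53×10⁸) = 86.56 dB
N = −174 + 86.56 + 5.78 = −81.66 dBm
SNR = P_sig − N = −36.9 − (−81.66) = 44.76 dB → 44.8 dB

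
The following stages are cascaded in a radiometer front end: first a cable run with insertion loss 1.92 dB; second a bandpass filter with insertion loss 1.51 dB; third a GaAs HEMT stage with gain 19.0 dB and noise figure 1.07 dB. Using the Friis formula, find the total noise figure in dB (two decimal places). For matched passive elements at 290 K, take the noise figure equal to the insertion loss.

Convert to linear (a loss of L dB is a gain of −L dB): F_i = 10^(NF_i/10), G_i = 10^(G_i,dB/10)
  Stage 1: F_1 = 10^(1.92/10) = 1.556, G_1 = 10^(−1.92/10) = 0.6427
  Stage 2: F_2 = 10^(1.51/10) = 1.416, G_2 = 10^(−1.51/10) = 0.7063
  Stage 3: F_3 = 10^(1.07/10) = 1.279, G_3 = 10^(19.0/10) = 79.43
Friis cascade:
  F = 1.556 + (1.416 − 1)/0.6427 + (1.279 − 1)/0.4539 = 2.818
NF = 10 log₁₀(2.818) = 4.50 dB

4.50 dB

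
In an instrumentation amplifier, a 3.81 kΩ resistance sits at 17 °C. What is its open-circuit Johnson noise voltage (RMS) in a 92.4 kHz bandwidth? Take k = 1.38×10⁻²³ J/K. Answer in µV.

T = 17 °C + 273.15 = 290.15 K
V_n = √(4kTRB)
4kTRB = 4 × 1.38×10⁻²³ × 290.15 × 3.81×10³ × 9.24×10⁴ = 5.64×10⁻¹² V²
V_n = √(5.64×10⁻¹²) = 2.37×10⁻⁶ V = 2.37 µV

2.37 µV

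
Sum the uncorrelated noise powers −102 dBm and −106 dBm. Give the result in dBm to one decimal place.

−100.5 dBm

Convert to linear, add, convert back:
P₁ = 6.31×10⁻¹⁴ W, P₂ = 2.51×10⁻¹⁴ W
P_tot = 8.82×10⁻¹⁴ W → 10 log₁₀(P_tot / 10⁻³) = −100.5 dBm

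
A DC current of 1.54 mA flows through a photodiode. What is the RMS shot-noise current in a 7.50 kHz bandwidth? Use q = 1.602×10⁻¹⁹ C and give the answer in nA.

I_n = √(2qI·B)
2qI·B = 2 × 1.602×10⁻¹⁹ × 1.54×10⁻³ × 7.50×10³ = 3.70×10⁻¹⁸ A²
I_n = √(3.70×10⁻¹⁸) = 1.92×10⁻⁹ A = 1.92 nA

1.92 nA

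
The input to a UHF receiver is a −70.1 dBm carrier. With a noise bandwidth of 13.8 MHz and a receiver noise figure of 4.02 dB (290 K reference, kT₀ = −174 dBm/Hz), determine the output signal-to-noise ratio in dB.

28.5 dB

Noise floor: N = −174 + 10 log₁₀(B) + NF
10 log₁₀(1.38×10⁷) = 71.4 dB
N = −174 + 71.4 + 4.02 = −98.58 dBm
SNR = P_sig − N = −70.1 − (−98.58) = 28.48 dB → 28.5 dB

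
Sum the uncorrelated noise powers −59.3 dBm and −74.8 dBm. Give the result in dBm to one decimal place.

Convert to linear, add, convert back:
P₁ = 1.17×10⁻⁹ W, P₂ = 3.31×10⁻¹¹ W
P_tot = 1.21×10⁻⁹ W → 10 log₁₀(P_tot / 10⁻³) = −59.2 dBm

−59.2 dBm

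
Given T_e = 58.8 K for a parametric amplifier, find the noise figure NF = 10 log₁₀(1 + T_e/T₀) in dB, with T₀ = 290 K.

F = 1 + T_e/T₀ = 1 + 58.8/290 = 1.20276
NF = 10 log₁₀(1.20276) = 0.802 dB

0.802 dB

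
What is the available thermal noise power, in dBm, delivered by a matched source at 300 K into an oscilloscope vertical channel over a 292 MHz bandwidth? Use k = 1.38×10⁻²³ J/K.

P_n = kTB = 1.38×10⁻²³ × 300 × 2.92×10⁸ = 1.21×10⁻¹² W
In dBm: 10 log₁₀(1.21×10⁻¹² / 10⁻³) = −89.2 dBm

−89.2 dBm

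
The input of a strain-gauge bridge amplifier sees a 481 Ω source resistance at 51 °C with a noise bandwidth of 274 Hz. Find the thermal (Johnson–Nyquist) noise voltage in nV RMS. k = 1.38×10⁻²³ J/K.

T = 51 °C + 273.15 = 324.15 K
V_n = √(4kTRB)
4kTRB = 4 × 1.38×10⁻²³ × 324.15 × 4.81×10² × 2.74×10² = 2.36×10⁻¹⁵ V²
V_n = √(2.36×10⁻¹⁵) = 4.86×10⁻⁸ V = 48.6 nV

48.6 nV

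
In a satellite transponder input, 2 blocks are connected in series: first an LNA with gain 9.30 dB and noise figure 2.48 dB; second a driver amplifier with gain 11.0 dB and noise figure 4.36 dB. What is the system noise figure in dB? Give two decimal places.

Convert to linear (a loss of L dB is a gain of −L dB): F_i = 10^(NF_i/10), G_i = 10^(G_i,dB/10)
  Stage 1: F_1 = 10^(2.48/10) = 1.770, G_1 = 10^(9.30/10) = 8.511
  Stage 2: F_2 = 10^(4.36/10) = 2.729, G_2 = 10^(11.0/10) = 12.59
Friis cascade:
  F = 1.770 + (2.729 − 1)/8.511 = 1.973
NF = 10 log₁₀(1.973) = 2.95 dB

2.95 dB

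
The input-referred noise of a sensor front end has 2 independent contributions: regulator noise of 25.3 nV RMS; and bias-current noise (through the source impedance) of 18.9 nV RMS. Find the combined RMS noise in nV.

Uncorrelated sources add in power (mean-square): V_tot = √(ΣV_i²)
V_tot = √[(2.53×10⁻⁸)² + (1.89×10⁻⁸)²] = 3.16×10⁻⁸ V = 31.6 nV

31.6 nV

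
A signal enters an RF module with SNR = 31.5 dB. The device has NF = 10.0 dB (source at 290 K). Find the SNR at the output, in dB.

By definition F = SNR_in/SNR_out, so in dB: SNR_out = SNR_in − NF
SNR_out = 31.5 − 10.0 = 21.5 dB

21.5 dB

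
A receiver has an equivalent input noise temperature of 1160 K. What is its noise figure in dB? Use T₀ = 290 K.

F = 1 + T_e/T₀ = 1 + 1160/290 = 5
NF = 10 log₁₀(5) = 6.99 dB

6.99 dB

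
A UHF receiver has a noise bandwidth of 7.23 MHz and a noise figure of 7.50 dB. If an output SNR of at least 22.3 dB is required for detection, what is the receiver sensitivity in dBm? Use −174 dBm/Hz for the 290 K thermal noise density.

Sensitivity = −174 + 10 log₁₀(B) + NF + SNR_min
= −174 + 68.59 + 7.50 + 22.3
= −75.61 dBm → −75.6 dBm

−75.6 dBm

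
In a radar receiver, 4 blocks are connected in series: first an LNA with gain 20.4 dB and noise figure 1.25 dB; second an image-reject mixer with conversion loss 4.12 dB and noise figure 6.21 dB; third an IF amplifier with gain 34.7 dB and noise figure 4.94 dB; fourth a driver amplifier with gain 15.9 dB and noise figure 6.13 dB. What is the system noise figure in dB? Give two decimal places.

1.50 dB

Convert to linear (a loss of L dB is a gain of −L dB): F_i = 10^(NF_i/10), G_i = 10^(G_i,dB/10)
  Stage 1: F_1 = 10^(1.25/10) = 1.334, G_1 = 10^(20.4/10) = 109.6
  Stage 2: F_2 = 10^(6.21/10) = 4.178, G_2 = 10^(−4.12/10) = 0.3873
  Stage 3: F_3 = 10^(4.94/10) = 3.119, G_3 = 10^(34.7/10) = 2951
  Stage 4: F_4 = 10^(6.13/10) = 4.102, G_4 = 10^(15.9/10) = 38.90
Friis cascade:
  F = 1.334 + (4.178 − 1)/109.6 + (3.119 − 1)/42.46 + (4.102 − 1)/1.253×10⁵ = 1.412
NF = 10 log₁₀(1.412) = 1.50 dB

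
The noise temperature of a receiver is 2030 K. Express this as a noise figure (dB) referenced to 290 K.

9.03 dB

F = 1 + T_e/T₀ = 1 + 2030/290 = 8
NF = 10 log₁₀(8) = 9.03 dB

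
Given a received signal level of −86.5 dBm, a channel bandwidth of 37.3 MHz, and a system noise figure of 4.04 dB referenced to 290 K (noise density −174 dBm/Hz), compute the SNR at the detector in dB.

7.7 dB

Noise floor: N = −174 + 10 log₁₀(B) + NF
10 log₁₀(3.73×10⁷) = 75.72 dB
N = −174 + 75.72 + 4.04 = −94.24 dBm
SNR = P_sig − N = −86.5 − (−94.24) = 7.74 dB → 7.7 dB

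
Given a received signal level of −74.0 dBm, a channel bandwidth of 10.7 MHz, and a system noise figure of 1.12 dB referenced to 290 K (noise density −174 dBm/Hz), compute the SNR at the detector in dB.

Noise floor: N = −174 + 10 log₁₀(B) + NF
10 log₁₀(1.07×10⁷) = 70.29 dB
N = −174 + 70.29 + 1.12 = −102.59 dBm
SNR = P_sig − N = −74.0 − (−102.59) = 28.59 dB → 28.6 dB

28.6 dB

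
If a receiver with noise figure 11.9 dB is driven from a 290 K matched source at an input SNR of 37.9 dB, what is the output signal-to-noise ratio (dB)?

26.0 dB

By definition F = SNR_in/SNR_out, so in dB: SNR_out = SNR_in − NF
SNR_out = 37.9 − 11.9 = 26.0 dB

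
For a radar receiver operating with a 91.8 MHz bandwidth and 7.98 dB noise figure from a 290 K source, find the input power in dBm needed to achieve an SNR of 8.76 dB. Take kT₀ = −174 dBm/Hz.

Sensitivity = −174 + 10 log₁₀(B) + NF + SNR_min
= −174 + 79.63 + 7.98 + 8.76
= −77.63 dBm → −77.6 dBm

−77.6 dBm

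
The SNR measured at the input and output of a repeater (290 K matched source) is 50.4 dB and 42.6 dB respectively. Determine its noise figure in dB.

7.8 dB

NF (dB) = SNR_in(dB) − SNR_out(dB) when the source is at T₀
NF = 50.4 − 42.6 = 7.8 dB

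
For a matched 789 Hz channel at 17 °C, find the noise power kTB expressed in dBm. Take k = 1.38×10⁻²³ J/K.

T = 17 °C + 273.15 = 290.15 K
P_n = kTB = 1.38×10⁻²³ × 290.15 × 7.89×10² = 3.16×10⁻¹⁸ W
In dBm: 10 log₁₀(3.16×10⁻¹⁸ / 10⁻³) = −145.0 dBm

−145.0 dBm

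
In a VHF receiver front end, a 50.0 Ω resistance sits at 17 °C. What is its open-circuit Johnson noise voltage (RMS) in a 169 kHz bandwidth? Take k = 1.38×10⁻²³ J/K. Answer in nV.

368 nV

T = 17 °C + 273.15 = 290.15 K
V_n = √(4kTRB)
4kTRB = 4 × 1.38×10⁻²³ × 290.15 × 5.00×10¹ × 1.69×10⁵ = 1.35×10⁻¹³ V²
V_n = √(1.35×10⁻¹³) = 3.68×10⁻⁷ V = 368 nV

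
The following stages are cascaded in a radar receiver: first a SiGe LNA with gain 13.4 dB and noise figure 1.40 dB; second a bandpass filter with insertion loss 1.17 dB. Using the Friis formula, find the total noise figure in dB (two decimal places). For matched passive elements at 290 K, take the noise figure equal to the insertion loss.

Convert to linear (a loss of L dB is a gain of −L dB): F_i = 10^(NF_i/10), G_i = 10^(G_i,dB/10)
  Stage 1: F_1 = 10^(1.40/10) = 1.380, G_1 = 10^(13.4/10) = 21.88
  Stage 2: F_2 = 10^(1.17/10) = 1.309, G_2 = 10^(−1.17/10) = 0.7638
Friis cascade:
  F = 1.380 + (1.309 − 1)/21.88 = 1.395
NF = 10 log₁₀(1.395) = 1.44 dB

1.44 dB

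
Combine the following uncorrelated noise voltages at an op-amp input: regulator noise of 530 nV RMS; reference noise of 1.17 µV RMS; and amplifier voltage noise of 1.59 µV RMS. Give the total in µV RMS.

2.04 µV

Uncorrelated sources add in power (mean-square): V_tot = √(ΣV_i²)
V_tot = √[(5.30×10⁻⁷)² + (1.17×10⁻⁶)² + (1.59×10⁻⁶)²] = 2.04×10⁻⁶ V = 2.04 µV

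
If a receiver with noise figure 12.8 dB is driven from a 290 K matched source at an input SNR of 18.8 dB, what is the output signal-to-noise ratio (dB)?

6.0 dB

By definition F = SNR_in/SNR_out, so in dB: SNR_out = SNR_in − NF
SNR_out = 18.8 − 12.8 = 6.0 dB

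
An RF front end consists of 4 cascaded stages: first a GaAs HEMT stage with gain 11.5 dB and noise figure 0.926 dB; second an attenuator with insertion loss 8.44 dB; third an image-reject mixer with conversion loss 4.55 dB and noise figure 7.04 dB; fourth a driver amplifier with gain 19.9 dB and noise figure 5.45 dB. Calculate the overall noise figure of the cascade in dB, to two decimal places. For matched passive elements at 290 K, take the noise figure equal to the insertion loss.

Convert to linear (a loss of L dB is a gain of −L dB): F_i = 10^(NF_i/10), G_i = 10^(G_i,dB/10)
  Stage 1: F_1 = 10^(0.926/10) = 1.238, G_1 = 10^(11.5/10) = 14.13
  Stage 2: F_2 = 10^(8.44/10) = 6.982, G_2 = 10^(−8.44/10) = 0.1432
  Stage 3: F_3 = 10^(7.04/10) = 5.058, G_3 = 10^(−4.55/10) = 0.3508
  Stage 4: F_4 = 10^(5.45/10) = 3.508, G_4 = 10^(19.9/10) = 97.72
Friis cascade:
  F = 1.238 + (6.982 − 1)/14.13 + (5.058 − 1)/2.023 + (3.508 − 1)/0.7096 = 7.201
NF = 10 log₁₀(7.201) = 8.57 dB

8.57 dB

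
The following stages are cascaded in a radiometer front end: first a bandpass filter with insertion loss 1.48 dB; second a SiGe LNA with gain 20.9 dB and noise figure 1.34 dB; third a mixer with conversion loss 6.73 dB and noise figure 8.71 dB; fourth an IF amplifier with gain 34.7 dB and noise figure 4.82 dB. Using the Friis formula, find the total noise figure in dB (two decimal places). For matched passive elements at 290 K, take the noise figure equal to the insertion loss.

Convert to linear (a loss of L dB is a gain of −L dB): F_i = 10^(NF_i/10), G_i = 10^(G_i,dB/10)
  Stage 1: F_1 = 10^(1.48/10) = 1.406, G_1 = 10^(−1.48/10) = 0.7112
  Stage 2: F_2 = 10^(1.34/10) = 1.361, G_2 = 10^(20.9/10) = 123.0
  Stage 3: F_3 = 10^(8.71/10) = 7.430, G_3 = 10^(−6.73/10) = 0.2123
  Stage 4: F_4 = 10^(4.82/10) = 3.034, G_4 = 10^(34.7/10) = 2951
Friis cascade:
  F = 1.406 + (1.361 − 1)/0.7112 + (7.430 − 1)/87.50 + (3.034 − 1)/18.58 = 2.097
NF = 10 log₁₀(2.097) = 3.22 dB

3.22 dB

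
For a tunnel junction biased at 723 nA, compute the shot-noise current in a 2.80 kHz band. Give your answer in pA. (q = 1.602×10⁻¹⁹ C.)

I_n = √(2qI·B)
2qI·B = 2 × 1.602×10⁻¹⁹ × 7.23×10⁻⁷ × 2.80×10³ = 6.49×10⁻²² A²
I_n = √(6.49×10⁻²²) = 2.55×10⁻¹¹ A = 25.5 pA

25.5 pA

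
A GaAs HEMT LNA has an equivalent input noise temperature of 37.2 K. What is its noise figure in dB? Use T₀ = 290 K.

0.524 dB

F = 1 + T_e/T₀ = 1 + 37.2/290 = 1.12828
NF = 10 log₁₀(1.12828) = 0.524 dB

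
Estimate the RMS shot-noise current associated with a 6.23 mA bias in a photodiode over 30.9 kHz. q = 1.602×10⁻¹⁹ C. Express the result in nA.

7.85 nA

I_n = √(2qI·B)
2qI·B = 2 × 1.602×10⁻¹⁹ × 6.23×10⁻³ × 3.09×10⁴ = 6.17×10⁻¹⁷ A²
I_n = √(6.17×10⁻¹⁷) = 7.85×10⁻⁹ A = 7.85 nA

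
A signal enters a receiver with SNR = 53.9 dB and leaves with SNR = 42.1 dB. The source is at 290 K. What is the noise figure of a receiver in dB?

NF (dB) = SNR_in(dB) − SNR_out(dB) when the source is at T₀
NF = 53.9 − 42.1 = 11.8 dB

11.8 dB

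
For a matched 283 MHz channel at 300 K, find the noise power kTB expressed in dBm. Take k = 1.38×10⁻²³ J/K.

−89.3 dBm

P_n = kTB = 1.38×10⁻²³ × 300 × 2.83×10⁸ = 1.17×10⁻¹² W
In dBm: 10 log₁₀(1.17×10⁻¹² / 10⁻³) = −89.3 dBm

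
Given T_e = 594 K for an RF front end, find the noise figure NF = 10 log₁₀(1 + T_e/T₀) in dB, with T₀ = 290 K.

4.84 dB

F = 1 + T_e/T₀ = 1 + 594/290 = 3.04828
NF = 10 log₁₀(3.04828) = 4.84 dB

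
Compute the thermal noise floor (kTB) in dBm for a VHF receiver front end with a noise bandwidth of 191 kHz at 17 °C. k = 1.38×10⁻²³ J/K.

T = 17 °C + 273.15 = 290.15 K
P_n = kTB = 1.38×10⁻²³ × 290.15 × 1.91×10⁵ = 7.65×10⁻¹⁶ W
In dBm: 10 log₁₀(7.65×10⁻¹⁶ / 10⁻³) = −121.2 dBm

−121.2 dBm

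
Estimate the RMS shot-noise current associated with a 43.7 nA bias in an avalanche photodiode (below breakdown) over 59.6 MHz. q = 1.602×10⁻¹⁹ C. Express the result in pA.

I_n = √(2qI·B)
2qI·B = 2 × 1.602×10⁻¹⁹ × 4.37×10⁻⁸ × 5.96×10⁷ = 8.34×10⁻¹⁹ A²
I_n = √(8.34×10⁻¹⁹) = 9.14×10⁻¹⁰ A = 914 pA

914 pA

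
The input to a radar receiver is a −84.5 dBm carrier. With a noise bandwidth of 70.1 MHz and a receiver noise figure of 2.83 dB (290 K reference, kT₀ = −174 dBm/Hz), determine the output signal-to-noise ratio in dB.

8.2 dB

Noise floor: N = −174 + 10 log₁₀(B) + NF
10 log₁₀(7.01×10⁷) = 78.46 dB
N = −174 + 78.46 + 2.83 = −92.71 dBm
SNR = P_sig − N = −84.5 − (−92.71) = 8.21 dB → 8.2 dB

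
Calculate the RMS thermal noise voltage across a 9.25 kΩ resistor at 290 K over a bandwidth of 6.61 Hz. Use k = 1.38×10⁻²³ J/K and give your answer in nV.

V_n = √(4kTRB)
4kTRB = 4 × 1.38×10⁻²³ × 290 × 9.25×10³ × 6.61×10⁰ = 9.79×10⁻¹⁶ V²
V_n = √(9.79×10⁻¹⁶) = 3.13×10⁻⁸ V = 31.3 nV

31.3 nV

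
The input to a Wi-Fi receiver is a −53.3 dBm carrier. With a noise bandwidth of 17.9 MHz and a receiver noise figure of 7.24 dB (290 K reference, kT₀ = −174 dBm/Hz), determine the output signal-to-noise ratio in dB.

Noise floor: N = −174 + 10 log₁₀(B) + NF
10 log₁₀(1.79×10⁷) = 72.53 dB
N = −174 + 72.53 + 7.24 = −94.23 dBm
SNR = P_sig − N = −53.3 − (−94.23) = 40.93 dB → 40.9 dB

40.9 dB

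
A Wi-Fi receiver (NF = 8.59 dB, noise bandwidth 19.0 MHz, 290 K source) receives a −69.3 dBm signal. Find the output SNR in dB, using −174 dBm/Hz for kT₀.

Noise floor: N = −174 + 10 log₁₀(B) + NF
10 log₁₀(1.90×10⁷) = 72.79 dB
N = −174 + 72.79 + 8.59 = −92.62 dBm
SNR = P_sig − N = −69.3 − (−92.62) = 23.32 dB → 23.3 dB

23.3 dB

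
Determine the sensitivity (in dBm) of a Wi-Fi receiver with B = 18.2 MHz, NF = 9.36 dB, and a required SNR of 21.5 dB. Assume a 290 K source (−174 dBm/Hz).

−70.5 dBm

Sensitivity = −174 + 10 log₁₀(B) + NF + SNR_min
= −174 + 72.6 + 9.36 + 21.5
= −70.54 dBm → −70.5 dBm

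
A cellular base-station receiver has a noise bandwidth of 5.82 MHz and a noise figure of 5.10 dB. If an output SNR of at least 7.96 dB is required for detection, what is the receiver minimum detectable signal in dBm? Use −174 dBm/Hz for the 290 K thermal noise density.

Sensitivity = −174 + 10 log₁₀(B) + NF + SNR_min
= −174 + 67.65 + 5.10 + 7.96
= −93.29 dBm → −93.3 dBm

−93.3 dBm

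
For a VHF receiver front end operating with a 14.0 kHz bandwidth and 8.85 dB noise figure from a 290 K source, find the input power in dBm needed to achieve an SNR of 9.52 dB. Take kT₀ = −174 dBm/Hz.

−114.2 dBm

Sensitivity = −174 + 10 log₁₀(B) + NF + SNR_min
= −174 + 41.46 + 8.85 + 9.52
= −114.17 dBm → −114.2 dBm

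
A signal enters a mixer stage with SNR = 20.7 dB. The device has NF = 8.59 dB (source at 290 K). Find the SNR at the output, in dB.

By definition F = SNR_in/SNR_out, so in dB: SNR_out = SNR_in − NF
SNR_out = 20.7 − 8.59 = 12.11 dB

12.11 dB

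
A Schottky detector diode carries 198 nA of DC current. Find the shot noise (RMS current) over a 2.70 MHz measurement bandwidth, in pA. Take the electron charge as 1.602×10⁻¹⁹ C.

I_n = √(2qI·B)
2qI·B = 2 × 1.602×10⁻¹⁹ × 1.98×10⁻⁷ × 2.70×10⁶ = 1.71×10⁻¹⁹ A²
I_n = √(1.71×10⁻¹⁹) = 4.14×10⁻¹⁰ A = 414 pA

414 pA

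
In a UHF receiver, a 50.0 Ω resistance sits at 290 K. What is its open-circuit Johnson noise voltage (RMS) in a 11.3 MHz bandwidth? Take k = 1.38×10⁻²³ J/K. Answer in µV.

V_n = √(4kTRB)
4kTRB = 4 × 1.38×10⁻²³ × 290 × 5.00×10¹ × 1.13×10⁷ = 9.04×10⁻¹² V²
V_n = √(9.04×10⁻¹²) = 3.01×10⁻⁶ V = 3.01 µV

3.01 µV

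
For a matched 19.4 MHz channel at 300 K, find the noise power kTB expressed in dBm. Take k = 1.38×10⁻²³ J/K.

−101.0 dBm

P_n = kTB = 1.38×10⁻²³ × 300 × 1.94×10⁷ = 8.03×10⁻¹⁴ W
In dBm: 10 log₁₀(8.03×10⁻¹⁴ / 10⁻³) = −101.0 dBm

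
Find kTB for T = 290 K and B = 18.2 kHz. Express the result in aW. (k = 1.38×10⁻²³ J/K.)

P_n = kTB = 1.38×10⁻²³ × 290 × 1.82×10⁴ = 7.28×10⁻¹⁷ W = 72.8 aW

72.8 aW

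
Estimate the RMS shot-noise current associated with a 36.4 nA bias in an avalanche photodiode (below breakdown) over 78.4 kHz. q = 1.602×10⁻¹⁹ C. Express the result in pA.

I_n = √(2qI·B)
2qI·B = 2 × 1.602×10⁻¹⁹ × 3.64×10⁻⁸ × 7.84×10⁴ = 9.14×10⁻²² A²
I_n = √(9.14×10⁻²²) = 3.02×10⁻¹¹ A = 30.2 pA

30.2 pA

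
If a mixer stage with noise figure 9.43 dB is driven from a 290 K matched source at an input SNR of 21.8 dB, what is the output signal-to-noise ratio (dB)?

12.37 dB

By definition F = SNR_in/SNR_out, so in dB: SNR_out = SNR_in − NF
SNR_out = 21.8 − 9.43 = 12.37 dB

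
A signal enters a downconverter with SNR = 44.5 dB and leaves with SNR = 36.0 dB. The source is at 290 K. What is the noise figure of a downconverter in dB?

NF (dB) = SNR_in(dB) − SNR_out(dB) when the source is at T₀
NF = 44.5 − 36.0 = 8.5 dB

8.5 dB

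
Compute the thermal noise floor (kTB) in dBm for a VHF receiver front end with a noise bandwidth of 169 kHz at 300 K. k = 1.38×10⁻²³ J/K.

−121.6 dBm

P_n = kTB = 1.38×10⁻²³ × 300 × 1.69×10⁵ = 7.00×10⁻¹⁶ W
In dBm: 10 log₁₀(7.00×10⁻¹⁶ / 10⁻³) = −121.6 dBm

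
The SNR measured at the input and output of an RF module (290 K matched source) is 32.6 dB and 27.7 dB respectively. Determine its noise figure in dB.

4.9 dB

NF (dB) = SNR_in(dB) − SNR_out(dB) when the source is at T₀
NF = 32.6 − 27.7 = 4.9 dB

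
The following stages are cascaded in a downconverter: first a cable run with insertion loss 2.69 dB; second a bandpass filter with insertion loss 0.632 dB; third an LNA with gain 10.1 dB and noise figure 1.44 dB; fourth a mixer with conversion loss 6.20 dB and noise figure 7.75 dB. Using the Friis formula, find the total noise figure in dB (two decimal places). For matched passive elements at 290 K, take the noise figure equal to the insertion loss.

Convert to linear (a loss of L dB is a gain of −L dB): F_i = 10^(NF_i/10), G_i = 10^(G_i,dB/10)
  Stage 1: F_1 = 10^(2.69/10) = 1.858, G_1 = 10^(−2.69/10) = 0.5383
  Stage 2: F_2 = 10^(0.632/10) = 1.157, G_2 = 10^(−0.632/10) = 0.8646
  Stage 3: F_3 = 10^(1.44/10) = 1.393, G_3 = 10^(10.1/10) = 10.23
  Stage 4: F_4 = 10^(7.75/10) = 5.957, G_4 = 10^(−6.20/10) = 0.2399
Friis cascade:
  F = 1.858 + (1.157 − 1)/0.5383 + (1.393 − 1)/0.4654 + (5.957 − 1)/4.762 = 4.034
NF = 10 log₁₀(4.034) = 6.06 dB

6.06 dB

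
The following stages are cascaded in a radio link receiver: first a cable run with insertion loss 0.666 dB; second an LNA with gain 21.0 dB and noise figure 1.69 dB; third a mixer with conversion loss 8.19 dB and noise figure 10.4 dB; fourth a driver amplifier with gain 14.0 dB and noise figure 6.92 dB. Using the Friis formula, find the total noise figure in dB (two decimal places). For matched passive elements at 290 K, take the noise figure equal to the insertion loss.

Convert to linear (a loss of L dB is a gain of −L dB): F_i = 10^(NF_i/10), G_i = 10^(G_i,dB/10)
  Stage 1: F_1 = 10^(0.666/10) = 1.166, G_1 = 10^(−0.666/10) = 0.8578
  Stage 2: F_2 = 10^(1.69/10) = 1.476, G_2 = 10^(21.0/10) = 125.9
  Stage 3: F_3 = 10^(10.4/10) = 10.96, G_3 = 10^(−8.19/10) = 0.1517
  Stage 4: F_4 = 10^(6.92/10) = 4.920, G_4 = 10^(14.0/10) = 25.12
Friis cascade:
  F = 1.166 + (1.476 − 1)/0.8578 + (10.96 − 1)/108.0 + (4.920 − 1)/16.38 = 2.052
NF = 10 log₁₀(2.052) = 3.12 dB

3.12 dB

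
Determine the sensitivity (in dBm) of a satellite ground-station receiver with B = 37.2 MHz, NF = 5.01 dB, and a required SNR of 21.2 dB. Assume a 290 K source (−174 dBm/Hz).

−72.1 dBm

Sensitivity = −174 + 10 log₁₀(B) + NF + SNR_min
= −174 + 75.71 + 5.01 + 21.2
= −72.08 dBm → −72.1 dBm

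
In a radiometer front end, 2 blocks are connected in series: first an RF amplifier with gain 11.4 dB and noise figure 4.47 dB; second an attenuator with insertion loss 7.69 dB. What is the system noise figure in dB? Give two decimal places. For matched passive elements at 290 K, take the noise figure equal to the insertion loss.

4.99 dB

Convert to linear (a loss of L dB is a gain of −L dB): F_i = 10^(NF_i/10), G_i = 10^(G_i,dB/10)
  Stage 1: F_1 = 10^(4.47/10) = 2.799, G_1 = 10^(11.4/10) = 13.80
  Stage 2: F_2 = 10^(7.69/10) = 5.875, G_2 = 10^(−7.69/10) = 0.1702
Friis cascade:
  F = 2.799 + (5.875 − 1)/13.80 = 3.152
NF = 10 log₁₀(3.152) = 4.99 dB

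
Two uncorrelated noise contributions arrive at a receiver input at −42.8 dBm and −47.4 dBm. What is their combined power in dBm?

−41.5 dBm

Convert to linear, add, convert back:
P₁ = 5.25×10⁻⁸ W, P₂ = 1.82×10⁻⁸ W
P_tot = 7.07×10⁻⁸ W → 10 log₁₀(P_tot / 10⁻³) = −41.5 dBm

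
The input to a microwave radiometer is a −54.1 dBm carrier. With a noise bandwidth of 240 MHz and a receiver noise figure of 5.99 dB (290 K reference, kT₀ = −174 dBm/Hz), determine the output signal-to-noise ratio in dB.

Noise floor: N = −174 + 10 log₁₀(B) + NF
10 log₁₀(2.40×10⁸) = 83.8 dB
N = −174 + 83.8 + 5.99 = −84.21 dBm
SNR = P_sig − N = −54.1 − (−84.21) = 30.11 dB → 30.1 dB

30.1 dB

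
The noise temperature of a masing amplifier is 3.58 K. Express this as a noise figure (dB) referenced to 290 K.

0.053 dB

F = 1 + T_e/T₀ = 1 + 3.58/290 = 1.01234
NF = 10 log₁₀(1.01234) = 0.053 dB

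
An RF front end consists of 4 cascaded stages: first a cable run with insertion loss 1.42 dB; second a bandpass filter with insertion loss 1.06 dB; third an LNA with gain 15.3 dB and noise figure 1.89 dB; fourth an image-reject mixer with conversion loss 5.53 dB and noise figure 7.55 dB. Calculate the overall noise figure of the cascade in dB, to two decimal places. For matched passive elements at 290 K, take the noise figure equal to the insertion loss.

Convert to linear (a loss of L dB is a gain of −L dB): F_i = 10^(NF_i/10), G_i = 10^(G_i,dB/10)
  Stage 1: F_1 = 10^(1.42/10) = 1.387, G_1 = 10^(−1.42/10) = 0.7211
  Stage 2: F_2 = 10^(1.06/10) = 1.276, G_2 = 10^(−1.06/10) = 0.7834
  Stage 3: F_3 = 10^(1.89/10) = 1.545, G_3 = 10^(15.3/10) = 33.88
  Stage 4: F_4 = 10^(7.55/10) = 5.689, G_4 = 10^(−5.53/10) = 0.2799
Friis cascade:
  F = 1.387 + (1.276 − 1)/0.7211 + (1.545 − 1)/0.5649 + (5.689 − 1)/19.14 = 2.980
NF = 10 log₁₀(2.980) = 4.74 dB

4.74 dB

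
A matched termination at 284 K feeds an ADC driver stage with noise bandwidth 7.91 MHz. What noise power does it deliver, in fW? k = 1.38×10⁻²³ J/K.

P_n = kTB = 1.38×10⁻²³ × 284 × 7.91×10⁶ = 3.10×10⁻¹⁴ W = 31.0 fW

31.0 fW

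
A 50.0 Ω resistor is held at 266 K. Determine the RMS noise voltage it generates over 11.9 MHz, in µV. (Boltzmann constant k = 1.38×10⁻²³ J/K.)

2.96 µV

V_n = √(4kTRB)
4kTRB = 4 × 1.38×10⁻²³ × 266 × 5.00×10¹ × 1.19×10⁷ = 8.74×10⁻¹² V²
V_n = √(8.74×10⁻¹²) = 2.96×10⁻⁶ V = 2.96 µV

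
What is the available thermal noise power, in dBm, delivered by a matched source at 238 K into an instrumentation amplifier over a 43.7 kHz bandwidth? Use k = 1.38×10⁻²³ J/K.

−128.4 dBm

P_n = kTB = 1.38×10⁻²³ × 238 × 4.37×10⁴ = 1.44×10⁻¹⁶ W
In dBm: 10 log₁₀(1.44×10⁻¹⁶ / 10⁻³) = −128.4 dBm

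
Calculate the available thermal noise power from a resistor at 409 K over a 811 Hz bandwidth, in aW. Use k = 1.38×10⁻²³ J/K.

P_n = kTB = 1.38×10⁻²³ × 409 × 8.11×10² = 4.58×10⁻¹⁸ W = 4.58 aW

4.58 aW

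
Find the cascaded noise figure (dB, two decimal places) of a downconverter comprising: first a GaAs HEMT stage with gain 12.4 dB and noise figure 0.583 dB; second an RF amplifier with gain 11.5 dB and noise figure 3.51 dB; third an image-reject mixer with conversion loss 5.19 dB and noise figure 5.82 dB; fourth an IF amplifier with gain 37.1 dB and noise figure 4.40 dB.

Convert to linear (a loss of L dB is a gain of −L dB): F_i = 10^(NF_i/10), G_i = 10^(G_i,dB/10)
  Stage 1: F_1 = 10^(0.583/10) = 1.144, G_1 = 10^(12.4/10) = 17.38
  Stage 2: F_2 = 10^(3.51/10) = 2.244, G_2 = 10^(11.5/10) = 14.13
  Stage 3: F_3 = 10^(5.82/10) = 3.819, G_3 = 10^(−5.19/10) = 0.3027
  Stage 4: F_4 = 10^(4.40/10) = 2.754, G_4 = 10^(37.1/10) = 5129
Friis cascade:
  F = 1.144 + (2.244 − 1)/17.38 + (3.819 − 1)/245.5 + (2.754 − 1)/74.30 = 1.250
NF = 10 log₁₀(1.250) = 0.97 dB

0.97 dB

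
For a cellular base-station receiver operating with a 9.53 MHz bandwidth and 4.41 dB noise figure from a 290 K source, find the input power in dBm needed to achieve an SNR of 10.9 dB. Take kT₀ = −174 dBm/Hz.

−88.9 dBm

Sensitivity = −174 + 10 log₁₀(B) + NF + SNR_min
= −174 + 69.79 + 4.41 + 10.9
= −88.90 dBm → −88.9 dBm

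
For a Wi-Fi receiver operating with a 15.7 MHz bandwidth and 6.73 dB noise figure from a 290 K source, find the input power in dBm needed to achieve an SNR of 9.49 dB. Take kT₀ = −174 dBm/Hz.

−85.8 dBm

Sensitivity = −174 + 10 log₁₀(B) + NF + SNR_min
= −174 + 71.96 + 6.73 + 9.49
= −85.82 dBm → −85.8 dBm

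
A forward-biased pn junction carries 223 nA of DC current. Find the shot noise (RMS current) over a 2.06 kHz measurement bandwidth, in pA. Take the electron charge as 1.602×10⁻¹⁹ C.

12.1 pA

I_n = √(2qI·B)
2qI·B = 2 × 1.602×10⁻¹⁹ × 2.23×10⁻⁷ × 2.06×10³ = 1.47×10⁻²² A²
I_n = √(1.47×10⁻²²) = 1.21×10⁻¹¹ A = 12.1 pA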